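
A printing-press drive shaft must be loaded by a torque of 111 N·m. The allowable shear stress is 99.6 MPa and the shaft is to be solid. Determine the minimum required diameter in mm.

17.8 mm

For a solid shaft τ_max = 16T/(πd³), so d = (16T/(π τ_allow))^(1/3) = (16·111.0/(π·9.96×10^7))^(1/3) = 0.01784 m.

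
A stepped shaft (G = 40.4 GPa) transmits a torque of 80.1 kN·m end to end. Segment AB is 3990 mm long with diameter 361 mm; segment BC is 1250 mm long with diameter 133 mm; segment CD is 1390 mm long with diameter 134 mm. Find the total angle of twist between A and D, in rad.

0.172 rad

J_AB = π(0.361)⁴/32 = 1.67×10^-3 m⁴; J_BC = π(0.133)⁴/32 = 3.07×10^-5 m⁴; J_CD = π(0.134)⁴/32 = 3.17×10^-5 m⁴.
θ = (T/G)·Σ L_i/J_i = (80100/40.4×10⁹)·(3.99/1.67×10^-3 + 1.25/3.07×10^-5 + 1.39/3.17×10^-5) = 0.1725 rad.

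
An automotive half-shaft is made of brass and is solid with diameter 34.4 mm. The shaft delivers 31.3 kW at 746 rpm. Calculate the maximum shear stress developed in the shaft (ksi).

7.27 ksi

ω = 2π·746/60 = 78.12 rad/s, so T = P/ω = 31.3×10³ / 78.12 = 400.7 N·m.
J = πd⁴/32 = π(0.0344)⁴/32 = 1.375×10^-7 m⁴.
τ_max = T·r/J = 400.7 × 0.0172 / 1.375×10^-7 = 5.013×10^7 Pa.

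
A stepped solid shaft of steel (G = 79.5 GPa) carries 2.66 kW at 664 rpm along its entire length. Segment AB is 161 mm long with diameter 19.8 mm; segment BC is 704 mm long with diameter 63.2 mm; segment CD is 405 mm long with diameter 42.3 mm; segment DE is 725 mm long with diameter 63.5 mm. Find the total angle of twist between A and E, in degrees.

ω = 2π·664/60 = 69.53 rad/s, so T = P/ω = 2.66×10³ / 69.53 = 38.25 N·m.
J_AB = π(0.0198)⁴/32 = 1.51×10^-8 m⁴; J_BC = π(0.0632)⁴/32 = 1.57×10^-6 m⁴; J_CD = π(0.0423)⁴/32 = 3.14×10^-7 m⁴; J_DE = π(0.0635)⁴/32 = 1.60×10^-6 m⁴.
θ = (T/G)·Σ L_i/J_i = (38.25/79.5×10⁹)·(0.161/1.51×10^-8 + 0.704/1.57×10^-6 + 0.405/3.14×10^-7 + 0.725/1.60×10^-6) = 6.189×10^-3 rad.

0.355°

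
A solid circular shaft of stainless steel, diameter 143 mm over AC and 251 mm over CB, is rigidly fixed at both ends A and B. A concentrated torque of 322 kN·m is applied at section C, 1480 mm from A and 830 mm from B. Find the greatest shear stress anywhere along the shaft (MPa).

97.9 MPa

Compatibility: T_A·a/J_AC = T_B·b/J_CB with T_A + T_B = T₀.
J_AC = 4.11×10^-5 m⁴, J_CB = 3.90×10^-4 m⁴, so T_A = T₀·(J_AC/a)/((J_AC/a)+(J_CB/b)) = 17960 N·m, T_B = 304000 N·m.
τ in each portion: τ_AC = 3.13×10^7 Pa, τ_CB = 9.79×10^7 Pa; maximum is in CB.
τ_max = T_CB·r/J = 304000·0.126/3.90×10^-4 = 9.792×10^7 Pa.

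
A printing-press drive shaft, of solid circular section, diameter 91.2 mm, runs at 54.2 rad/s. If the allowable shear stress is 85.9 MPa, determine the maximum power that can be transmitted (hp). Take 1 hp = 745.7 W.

930 hp

J = πd⁴/32 = π(0.0912)⁴/32 = 6.792×10^-6 m⁴.
T_max = τ_allow·J/r = 8.59×10^7 × 6.792×10^-6 / 0.0456 = 12790 N·m.
ω = 54.2 rad/s, so P_max = T_max·ω = 6.934×10^5 W.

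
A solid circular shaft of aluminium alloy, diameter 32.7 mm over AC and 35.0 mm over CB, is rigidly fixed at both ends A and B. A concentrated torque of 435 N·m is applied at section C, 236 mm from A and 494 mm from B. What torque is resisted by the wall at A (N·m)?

267 N·m

Compatibility: T_A·a/J_AC = T_B·b/J_CB with T_A + T_B = T₀.
J_AC = 1.12×10^-7 m⁴, J_CB = 1.47×10^-7 m⁴, so T_A = T₀·(J_AC/a)/((J_AC/a)+(J_CB/b)) = 267.4 N·m, T_B = 167.6 N·m.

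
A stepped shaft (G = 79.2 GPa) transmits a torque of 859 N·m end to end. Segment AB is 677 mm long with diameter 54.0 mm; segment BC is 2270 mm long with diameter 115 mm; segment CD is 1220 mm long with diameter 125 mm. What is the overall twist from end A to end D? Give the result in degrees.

J_AB = π(0.0540)⁴/32 = 8.35×10^-7 m⁴; J_BC = π(0.115)⁴/32 = 1.72×10^-5 m⁴; J_CD = π(0.125)⁴/32 = 2.40×10^-5 m⁴.
θ = (T/G)·Σ L_i/J_i = (859.0/79.2×10⁹)·(0.677/8.35×10^-7 + 2.27/1.72×10^-5 + 1.22/2.40×10^-5) = 0.01078 rad.

0.618°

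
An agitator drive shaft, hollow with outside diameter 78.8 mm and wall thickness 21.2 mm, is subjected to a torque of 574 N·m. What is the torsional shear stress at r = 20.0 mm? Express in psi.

J = π(d_o⁴ − d_i⁴)/32 = π(0.0788⁴ − 0.0364⁴)/32 = 3.613×10^-6 m⁴.
Shear stress varies linearly with radius: τ = T·r/J = 574.0 × 0.0200 / 3.613×10^-6 = 3.177×10^6 Pa.

461 psi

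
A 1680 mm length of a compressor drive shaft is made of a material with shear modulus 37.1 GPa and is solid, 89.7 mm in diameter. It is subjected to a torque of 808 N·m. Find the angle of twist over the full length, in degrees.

0.330°

J = πd⁴/32 = π(0.0897)⁴/32 = 6.356×10^-6 m⁴.
θ = T·L/(G·J) = 808.0 × 1.68 / (37.1×10⁹ × 6.356×10^-6) = 5.757×10^-3 rad.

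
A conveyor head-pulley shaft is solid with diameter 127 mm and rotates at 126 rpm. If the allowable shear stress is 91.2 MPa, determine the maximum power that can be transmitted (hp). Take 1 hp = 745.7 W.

649 hp

J = πd⁴/32 = π(0.127)⁴/32 = 2.554×10^-5 m⁴.
T_max = τ_allow·J/r = 9.12×10^7 × 2.554×10^-5 / 0.0635 = 36680 N·m.
ω = 2π·126/60 = 13.19 rad/s, so P_max = T_max·ω = 4.840×10^5 W.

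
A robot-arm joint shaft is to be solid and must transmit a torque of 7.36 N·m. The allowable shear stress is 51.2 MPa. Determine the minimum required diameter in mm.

For a solid shaft τ_max = 16T/(πd³), so d = (16T/(π τ_allow))^(1/3) = (16·7.360/(π·5.12×10^7))^(1/3) = 0.009013 m.

9.01 mm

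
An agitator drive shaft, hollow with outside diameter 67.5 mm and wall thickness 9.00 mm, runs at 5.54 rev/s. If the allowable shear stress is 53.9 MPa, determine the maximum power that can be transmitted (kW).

80.5 kW

J = π(d_o⁴ − d_i⁴)/32 = π(0.0675⁴ − 0.0495⁴)/32 = 1.449×10^-6 m⁴.
T_max = τ_allow·J/r = 5.39×10^7 × 1.449×10^-6 / 0.0338 = 2314 N·m.
ω = 2π·5.54 = 34.81 rad/s, so P_max = T_max·ω = 8.053×10^4 W.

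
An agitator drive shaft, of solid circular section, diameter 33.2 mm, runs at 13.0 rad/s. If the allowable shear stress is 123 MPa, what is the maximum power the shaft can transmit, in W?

J = πd⁴/32 = π(0.0332)⁴/32 = 1.193×10^-7 m⁴.
T_max = τ_allow·J/r = 1.23×10^8 × 1.193×10^-7 / 0.0166 = 883.8 N·m.
ω = 13.0 rad/s, so P_max = T_max·ω = 1.149×10^4 W.

11500 W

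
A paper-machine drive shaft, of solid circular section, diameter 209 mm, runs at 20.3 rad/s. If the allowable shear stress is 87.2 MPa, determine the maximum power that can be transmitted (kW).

J = πd⁴/32 = π(0.209)⁴/32 = 1.873×10^-4 m⁴.
T_max = τ_allow·J/r = 8.72×10^7 × 1.873×10^-4 / 0.104 = 156300 N·m.
ω = 20.3 rad/s, so P_max = T_max·ω = 3.173×10^6 W.

3170 kW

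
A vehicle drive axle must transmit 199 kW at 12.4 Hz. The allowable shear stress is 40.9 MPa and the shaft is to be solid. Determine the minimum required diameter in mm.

68.3 mm

ω = 2π·12.4 = 77.91 rad/s, so T = P/ω = 199×10³ / 77.91 = 2554 N·m.
For a solid shaft τ_max = 16T/(πd³), so d = (16T/(π τ_allow))^(1/3) = (16·2554/(π·4.09×10^7))^(1/3) = 0.06826 m.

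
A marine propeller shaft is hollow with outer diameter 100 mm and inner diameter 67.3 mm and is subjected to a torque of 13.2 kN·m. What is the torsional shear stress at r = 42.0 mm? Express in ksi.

J = π(d_o⁴ − d_i⁴)/32 = π(0.100⁴ − 0.0673⁴)/32 = 7.803×10^-6 m⁴.
Shear stress varies linearly with radius: τ = T·r/J = 13200 × 0.0420 / 7.803×10^-6 = 7.105×10^7 Pa.

10.3 ksi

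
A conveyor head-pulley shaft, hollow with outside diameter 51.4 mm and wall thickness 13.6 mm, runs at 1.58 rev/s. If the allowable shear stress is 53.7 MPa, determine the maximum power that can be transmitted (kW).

J = π(d_o⁴ − d_i⁴)/32 = π(0.0514⁴ − 0.0242⁴)/32 = 6.516×10^-7 m⁴.
T_max = τ_allow·J/r = 5.37×10^7 × 6.516×10^-7 / 0.0257 = 1361 N·m.
ω = 2π·1.58 = 9.927 rad/s, so P_max = T_max·ω = 1.352×10^4 W.

13.5 kW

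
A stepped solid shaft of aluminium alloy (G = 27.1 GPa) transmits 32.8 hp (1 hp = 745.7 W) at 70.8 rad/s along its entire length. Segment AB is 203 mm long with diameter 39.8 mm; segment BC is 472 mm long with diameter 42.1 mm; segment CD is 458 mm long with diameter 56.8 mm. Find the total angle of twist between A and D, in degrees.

2.05°

ω = 70.8 rad/s, so T = P/ω = 32.8×745.7 / 70.80 = 345.5 N·m.
J_AB = π(0.0398)⁴/32 = 2.46×10^-7 m⁴; J_BC = π(0.0421)⁴/32 = 3.08×10^-7 m⁴; J_CD = π(0.0568)⁴/32 = 1.02×10^-6 m⁴.
θ = (T/G)·Σ L_i/J_i = (345.5/27.1×10⁹)·(0.203/2.46×10^-7 + 0.472/3.08×10^-7 + 0.458/1.02×10^-6) = 0.03573 rad.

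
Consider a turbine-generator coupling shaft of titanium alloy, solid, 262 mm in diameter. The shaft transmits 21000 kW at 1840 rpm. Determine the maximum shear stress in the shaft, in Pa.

ω = 2π·1840/60 = 192.7 rad/s, so T = P/ω = 21000×10³ / 192.7 = 109000 N·m.
J = πd⁴/32 = π(0.262)⁴/32 = 4.626×10^-4 m⁴.
τ_max = T·r/J = 109000 × 0.131 / 4.626×10^-4 = 3.086×10^7 Pa.

3.09e7 Pa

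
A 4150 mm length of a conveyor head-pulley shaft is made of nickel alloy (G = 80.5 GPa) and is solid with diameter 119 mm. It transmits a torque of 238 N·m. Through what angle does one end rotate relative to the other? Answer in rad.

J = πd⁴/32 = π(0.119)⁴/32 = 1.969×10^-5 m⁴.
θ = T·L/(G·J) = 238.0 × 4.15 / (80.5×10⁹ × 1.969×10^-5) = 6.232×10^-4 rad.

6.23e-4 rad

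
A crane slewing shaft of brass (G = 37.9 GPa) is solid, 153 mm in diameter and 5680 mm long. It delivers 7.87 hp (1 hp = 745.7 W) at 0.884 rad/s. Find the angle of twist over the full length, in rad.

ω = 0.884 rad/s, so T = P/ω = 7.87×745.7 / 0.8840 = 6639 N·m.
J = πd⁴/32 = π(0.153)⁴/32 = 5.380×10^-5 m⁴.
θ = T·L/(G·J) = 6639 × 5.68 / (37.9×10⁹ × 5.380×10^-5) = 0.01849 rad.

0.0185 rad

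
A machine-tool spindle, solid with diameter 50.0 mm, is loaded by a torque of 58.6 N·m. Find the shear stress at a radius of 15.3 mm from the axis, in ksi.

J = πd⁴/32 = π(0.0500)⁴/32 = 6.136×10^-7 m⁴.
Shear stress varies linearly with radius: τ = T·r/J = 58.60 × 0.0153 / 6.136×10^-7 = 1.461×10^6 Pa.

0.212 ksi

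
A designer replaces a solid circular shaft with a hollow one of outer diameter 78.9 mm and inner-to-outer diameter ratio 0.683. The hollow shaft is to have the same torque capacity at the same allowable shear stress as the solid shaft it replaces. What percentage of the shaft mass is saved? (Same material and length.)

Equal τ_max and T ⇒ the solid shaft needs d_s³ = d_o³(1−k⁴), so d_s = 78.9·(1−0.683⁴)^(1/3) = 72.70 mm.
Area ratio A_h/A_s = d_o²(1−k²)/d_s² = (1−k²)/(1−k⁴)^(2/3) = 0.6283.
Mass saving = 1 − 0.6283 = 37.2 %.

37.2 %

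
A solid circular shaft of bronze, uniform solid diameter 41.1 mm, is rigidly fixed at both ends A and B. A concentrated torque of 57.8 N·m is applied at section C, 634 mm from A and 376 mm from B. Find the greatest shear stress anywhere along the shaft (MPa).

With uniform GJ and both ends fixed, compatibility θ_AC = θ_CB gives T_A·a = T_B·b, together with T_A + T_B = T₀.
T_A = T₀·b/(a+b) = 57.80·376/1010 = 21.52 N·m; T_B = 36.28 N·m.
τ in each portion: τ_AC = 1.58×10^6 Pa, τ_CB = 2.66×10^6 Pa; maximum is in CB.
τ_max = T_CB·r/J = 36.28·0.0206/2.80×10^-7 = 2.662×10^6 Pa.

2.66 MPa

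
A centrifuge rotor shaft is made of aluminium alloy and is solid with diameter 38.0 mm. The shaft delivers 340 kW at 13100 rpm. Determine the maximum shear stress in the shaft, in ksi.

ω = 2π·13100/60 = 1372 rad/s, so T = P/ω = 340×10³ / 1372 = 247.8 N·m.
J = πd⁴/32 = π(0.0380)⁴/32 = 2.047×10^-7 m⁴.
τ_max = T·r/J = 247.8 × 0.0190 / 2.047×10^-7 = 2.300×10^7 Pa.

3.34 ksi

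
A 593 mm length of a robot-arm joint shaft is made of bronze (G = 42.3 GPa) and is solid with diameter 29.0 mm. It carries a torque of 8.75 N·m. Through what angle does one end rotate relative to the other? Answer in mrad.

J = πd⁴/32 = π(0.0290)⁴/32 = 6.944×10^-8 m⁴.
θ = T·L/(G·J) = 8.750 × 0.593 / (42.3×10⁹ × 6.944×10^-8) = 1.767×10^-3 rad.

1.77 mrad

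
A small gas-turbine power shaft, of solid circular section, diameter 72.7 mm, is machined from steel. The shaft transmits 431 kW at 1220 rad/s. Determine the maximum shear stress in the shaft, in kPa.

4680 kPa

ω = 1220 rad/s, so T = P/ω = 431×10³ / 1220 = 353.3 N·m.
J = πd⁴/32 = π(0.0727)⁴/32 = 2.742×10^-6 m⁴.
τ_max = T·r/J = 353.3 × 0.0364 / 2.742×10^-6 = 4.683×10^6 Pa.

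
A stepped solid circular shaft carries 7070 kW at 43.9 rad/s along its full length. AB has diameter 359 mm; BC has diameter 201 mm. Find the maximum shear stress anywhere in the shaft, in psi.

14600 psi

ω = 43.9 rad/s, so T = P/ω = 7070×10³ / 43.90 = 161000 N·m.
Under the same torque, τ_max = 16T/(πd³) is largest where d is smallest — segment BC (d = 201 mm).
τ_max = 16·161000/(π·(0.201)³) = 1.010×10^8 Pa.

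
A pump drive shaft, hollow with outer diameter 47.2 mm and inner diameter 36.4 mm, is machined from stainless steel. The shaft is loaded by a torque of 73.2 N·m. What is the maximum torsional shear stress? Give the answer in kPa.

5490 kPa

J = π(d_o⁴ − d_i⁴)/32 = π(0.0472⁴ − 0.0364⁴)/32 = 3.149×10^-7 m⁴.
τ_max = T·r/J = 73.20 × 0.0236 / 3.149×10^-7 = 5.486×10^6 Pa.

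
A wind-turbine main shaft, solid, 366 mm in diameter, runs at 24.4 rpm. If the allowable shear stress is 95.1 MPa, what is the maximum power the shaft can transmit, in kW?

2340 kW

J = πd⁴/32 = π(0.366)⁴/32 = 1.762×10^-3 m⁴.
T_max = τ_allow·J/r = 9.51×10^7 × 1.762×10^-3 / 0.183 = 915500 N·m.
ω = 2π·24.4/60 = 2.555 rad/s, so P_max = T_max·ω = 2.339×10^6 W.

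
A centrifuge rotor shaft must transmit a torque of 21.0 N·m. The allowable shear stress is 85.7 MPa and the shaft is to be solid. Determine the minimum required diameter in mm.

For a solid shaft τ_max = 16T/(πd³), so d = (16T/(π τ_allow))^(1/3) = (16·21.00/(π·8.57×10^7))^(1/3) = 0.01077 m.

10.8 mm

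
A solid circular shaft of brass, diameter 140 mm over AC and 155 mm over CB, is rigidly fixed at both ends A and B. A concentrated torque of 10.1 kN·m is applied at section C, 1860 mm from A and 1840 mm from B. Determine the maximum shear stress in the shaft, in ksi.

1.21 ksi

Compatibility: T_A·a/J_AC = T_B·b/J_CB with T_A + T_B = T₀.
J_AC = 3.77×10^-5 m⁴, J_CB = 5.67×10^-5 m⁴, so T_A = T₀·(J_AC/a)/((J_AC/a)+(J_CB/b)) = 4010 N·m, T_B = 6090 N·m.
τ in each portion: τ_AC = 7.44×10^6 Pa, τ_CB = 8.33×10^6 Pa; maximum is in CB.
τ_max = T_CB·r/J = 6090·0.0775/5.67×10^-5 = 8.329×10^6 Pa.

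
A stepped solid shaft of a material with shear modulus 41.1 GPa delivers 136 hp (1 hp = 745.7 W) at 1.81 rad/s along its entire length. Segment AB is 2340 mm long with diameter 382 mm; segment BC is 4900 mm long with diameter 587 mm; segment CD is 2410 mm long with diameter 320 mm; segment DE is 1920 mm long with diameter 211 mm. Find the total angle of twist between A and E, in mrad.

ω = 1.81 rad/s, so T = P/ω = 136×745.7 / 1.810 = 56030 N·m.
J_AB = π(0.382)⁴/32 = 2.09×10^-3 m⁴; J_BC = π(0.587)⁴/32 = 0.0117 m⁴; J_CD = π(0.320)⁴/32 = 1.03×10^-3 m⁴; J_DE = π(0.211)⁴/32 = 1.95×10^-4 m⁴.
θ = (T/G)·Σ L_i/J_i = (56030/41.1×10⁹)·(2.34/2.09×10^-3 + 4.90/0.0117 + 2.41/1.03×10^-3 + 1.92/1.95×10^-4) = 0.01874 rad.

18.7 mrad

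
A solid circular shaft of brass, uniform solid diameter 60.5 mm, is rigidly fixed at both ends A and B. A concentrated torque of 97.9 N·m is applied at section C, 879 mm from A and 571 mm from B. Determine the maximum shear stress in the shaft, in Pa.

1.36e6 Pa

With uniform GJ and both ends fixed, compatibility θ_AC = θ_CB gives T_A·a = T_B·b, together with T_A + T_B = T₀.
T_A = T₀·b/(a+b) = 97.90·571/1450 = 38.55 N·m; T_B = 59.35 N·m.
τ in each portion: τ_AC = 8.87×10^5 Pa, τ_CB = 1.36×10^6 Pa; maximum is in CB.
τ_max = T_CB·r/J = 59.35·0.0302/1.32×10^-6 = 1.365×10^6 Pa.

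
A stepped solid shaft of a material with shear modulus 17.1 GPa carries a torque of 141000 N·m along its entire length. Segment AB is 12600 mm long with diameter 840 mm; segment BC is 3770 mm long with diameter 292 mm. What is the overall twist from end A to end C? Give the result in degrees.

2.62°

J_AB = π(0.840)⁴/32 = 0.0489 m⁴; J_BC = π(0.292)⁴/32 = 7.14×10^-4 m⁴.
θ = (T/G)·Σ L_i/J_i = (141000/17.1×10⁹)·(12.6/0.0489 + 3.77/7.14×10^-4) = 0.04568 rad.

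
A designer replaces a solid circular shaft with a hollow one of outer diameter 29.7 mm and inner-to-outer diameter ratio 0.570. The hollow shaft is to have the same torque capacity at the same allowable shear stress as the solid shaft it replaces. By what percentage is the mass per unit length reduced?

Equal τ_max and T ⇒ the solid shaft needs d_s³ = d_o³(1−k⁴), so d_s = 29.7·(1−0.570⁴)^(1/3) = 28.62 mm.
Area ratio A_h/A_s = d_o²(1−k²)/d_s² = (1−k²)/(1−k⁴)^(2/3) = 0.7272.
Mass saving = 1 − 0.7272 = 27.3 %.

27.3 %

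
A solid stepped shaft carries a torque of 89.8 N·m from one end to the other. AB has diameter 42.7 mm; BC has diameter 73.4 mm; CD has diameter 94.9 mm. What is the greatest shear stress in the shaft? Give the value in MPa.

5.87 MPa

Under the same torque, τ_max = 16T/(πd³) is largest where d is smallest — segment AB (d = 42.7 mm).
τ_max = 16·89.80/(π·(0.0427)³) = 5.874×10^6 Pa.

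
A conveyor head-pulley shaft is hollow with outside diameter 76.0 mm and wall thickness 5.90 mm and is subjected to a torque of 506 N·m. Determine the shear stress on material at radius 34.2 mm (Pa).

1.08e7 Pa

J = π(d_o⁴ − d_i⁴)/32 = π(0.0760⁴ − 0.0642⁴)/32 = 1.608×10^-6 m⁴.
Shear stress varies linearly with radius: τ = T·r/J = 506.0 × 0.0342 / 1.608×10^-6 = 1.077×10^7 Pa.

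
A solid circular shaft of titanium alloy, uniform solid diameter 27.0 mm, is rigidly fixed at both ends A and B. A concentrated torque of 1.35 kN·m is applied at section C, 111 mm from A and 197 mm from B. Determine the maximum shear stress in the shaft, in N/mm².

223 N/mm²

With uniform GJ and both ends fixed, compatibility θ_AC = θ_CB gives T_A·a = T_B·b, together with T_A + T_B = T₀.
T_A = T₀·b/(a+b) = 1350·197/308.0 = 863.5 N·m; T_B = 486.5 N·m.
τ in each portion: τ_AC = 2.23×10^8 Pa, τ_CB = 1.26×10^8 Pa; maximum is in AC.
τ_max = T_AC·r/J = 863.5·0.0135/5.22×10^-8 = 2.234×10^8 Pa.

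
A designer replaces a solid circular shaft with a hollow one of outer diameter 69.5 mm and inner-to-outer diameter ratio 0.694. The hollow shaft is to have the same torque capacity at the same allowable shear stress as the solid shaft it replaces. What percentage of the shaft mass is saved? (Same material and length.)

38.2 %

Equal τ_max and T ⇒ the solid shaft needs d_s³ = d_o³(1−k⁴), so d_s = 69.5·(1−0.694⁴)^(1/3) = 63.65 mm.
Area ratio A_h/A_s = d_o²(1−k²)/d_s² = (1−k²)/(1−k⁴)^(2/3) = 0.6181.
Mass saving = 1 − 0.6181 = 38.2 %.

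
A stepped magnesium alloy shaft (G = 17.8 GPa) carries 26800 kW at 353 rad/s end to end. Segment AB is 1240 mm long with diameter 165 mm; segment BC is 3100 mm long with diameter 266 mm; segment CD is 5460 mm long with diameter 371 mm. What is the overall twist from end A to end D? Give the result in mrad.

ω = 353 rad/s, so T = P/ω = 26800×10³ / 353.0 = 75920 N·m.
J_AB = π(0.165)⁴/32 = 7.28×10^-5 m⁴; J_BC = π(0.266)⁴/32 = 4.92×10^-4 m⁴; J_CD = π(0.371)⁴/32 = 1.86×10^-3 m⁴.
θ = (T/G)·Σ L_i/J_i = (75920/17.8×10⁹)·(1.24/7.28×10^-5 + 3.10/4.92×10^-4 + 5.46/1.86×10^-3) = 0.1121 rad.

112 mrad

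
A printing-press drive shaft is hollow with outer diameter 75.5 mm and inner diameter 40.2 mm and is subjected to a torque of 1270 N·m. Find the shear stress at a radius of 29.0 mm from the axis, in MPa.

J = π(d_o⁴ − d_i⁴)/32 = π(0.0755⁴ − 0.0402⁴)/32 = 2.934×10^-6 m⁴.
Shear stress varies linearly with radius: τ = T·r/J = 1270 × 0.0290 / 2.934×10^-6 = 1.255×10^7 Pa.

12.6 MPa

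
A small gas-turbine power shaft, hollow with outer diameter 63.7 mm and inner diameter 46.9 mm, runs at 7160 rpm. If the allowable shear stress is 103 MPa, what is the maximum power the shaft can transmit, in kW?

2770 kW

J = π(d_o⁴ − d_i⁴)/32 = π(0.0637⁴ − 0.0469⁴)/32 = 1.141×10^-6 m⁴.
T_max = τ_allow·J/r = 1.03×10^8 × 1.141×10^-6 / 0.0319 = 3691 N·m.
ω = 2π·7160/60 = 749.8 rad/s, so P_max = T_max·ω = 2.768×10^6 W.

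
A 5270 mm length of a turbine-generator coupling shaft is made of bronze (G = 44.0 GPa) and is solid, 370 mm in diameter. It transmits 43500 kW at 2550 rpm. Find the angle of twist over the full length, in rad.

ω = 2π·2550/60 = 267.0 rad/s, so T = P/ω = 43500×10³ / 267.0 = 162900 N·m.
J = πd⁴/32 = π(0.370)⁴/32 = 1.840×10^-3 m⁴.
θ = T·L/(G·J) = 162900 × 5.27 / (44.0×10⁹ × 1.840×10^-3) = 0.01060 rad.

0.0106 rad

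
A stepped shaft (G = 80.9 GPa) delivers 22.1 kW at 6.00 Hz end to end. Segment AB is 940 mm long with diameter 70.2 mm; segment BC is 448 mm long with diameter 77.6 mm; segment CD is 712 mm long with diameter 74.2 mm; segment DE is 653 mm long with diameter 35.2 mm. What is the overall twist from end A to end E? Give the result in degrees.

2.11°

ω = 2π·6.00 = 37.70 rad/s, so T = P/ω = 22.1×10³ / 37.70 = 586.2 N·m.
J_AB = π(0.0702)⁴/32 = 2.38×10^-6 m⁴; J_BC = π(0.0776)⁴/32 = 3.56×10^-6 m⁴; J_CD = π(0.0742)⁴/32 = 2.98×10^-6 m⁴; J_DE = π(0.0352)⁴/32 = 1.51×10^-7 m⁴.
θ = (T/G)·Σ L_i/J_i = (586.2/80.9×10⁹)·(0.940/2.38×10^-6 + 0.448/3.56×10^-6 + 0.712/2.98×10^-6 + 0.653/1.51×10^-7) = 0.03690 rad.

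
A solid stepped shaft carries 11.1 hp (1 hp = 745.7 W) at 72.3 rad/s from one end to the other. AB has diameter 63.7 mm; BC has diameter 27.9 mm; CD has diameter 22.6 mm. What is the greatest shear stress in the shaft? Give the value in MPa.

ω = 72.3 rad/s, so T = P/ω = 11.1×745.7 / 72.30 = 114.5 N·m.
Under the same torque, τ_max = 16T/(πd³) is largest where d is smallest — segment CD (d = 22.6 mm).
τ_max = 16·114.5/(π·(0.0226)³) = 5.051×10^7 Pa.

50.5 MPa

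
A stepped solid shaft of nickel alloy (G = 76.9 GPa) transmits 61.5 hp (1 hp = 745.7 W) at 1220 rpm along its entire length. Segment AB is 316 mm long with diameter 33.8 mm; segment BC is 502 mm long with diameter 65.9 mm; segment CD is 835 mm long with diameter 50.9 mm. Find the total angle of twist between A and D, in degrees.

ω = 2π·1220/60 = 127.8 rad/s, so T = P/ω = 61.5×745.7 / 127.8 = 359.0 N·m.
J_AB = π(0.0338)⁴/32 = 1.28×10^-7 m⁴; J_BC = π(0.0659)⁴/32 = 1.85×10^-6 m⁴; J_CD = π(0.0509)⁴/32 = 6.59×10^-7 m⁴.
θ = (T/G)·Σ L_i/J_i = (359.0/76.9×10⁹)·(0.316/1.28×10^-7 + 0.502/1.85×10^-6 + 0.835/6.59×10^-7) = 0.01869 rad.

1.07°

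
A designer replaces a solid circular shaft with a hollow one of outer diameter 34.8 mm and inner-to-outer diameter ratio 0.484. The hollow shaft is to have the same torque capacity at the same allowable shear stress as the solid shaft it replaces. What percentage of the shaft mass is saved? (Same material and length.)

Equal τ_max and T ⇒ the solid shaft needs d_s³ = d_o³(1−k⁴), so d_s = 34.8·(1−0.484⁴)^(1/3) = 34.15 mm.
Area ratio A_h/A_s = d_o²(1−k²)/d_s² = (1−k²)/(1−k⁴)^(2/3) = 0.7951.
Mass saving = 1 − 0.7951 = 20.5 %.

20.5 %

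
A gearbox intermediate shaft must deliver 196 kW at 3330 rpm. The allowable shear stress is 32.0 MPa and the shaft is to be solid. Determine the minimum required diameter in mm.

44.7 mm

ω = 2π·3330/60 = 348.7 rad/s, so T = P/ω = 196×10³ / 348.7 = 562.1 N·m.
For a solid shaft τ_max = 16T/(πd³), so d = (16T/(π τ_allow))^(1/3) = (16·562.1/(π·3.20×10^7))^(1/3) = 0.04472 m.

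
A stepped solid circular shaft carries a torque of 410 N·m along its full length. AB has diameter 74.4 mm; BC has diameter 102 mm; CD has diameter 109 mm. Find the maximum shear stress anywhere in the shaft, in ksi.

0.735 ksi

Under the same torque, τ_max = 16T/(πd³) is largest where d is smallest — segment AB (d = 74.4 mm).
τ_max = 16·410.0/(π·(0.0744)³) = 5.070×10^6 Pa.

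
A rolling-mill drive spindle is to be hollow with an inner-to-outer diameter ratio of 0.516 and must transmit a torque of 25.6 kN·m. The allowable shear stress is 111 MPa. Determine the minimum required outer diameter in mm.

For a hollow shaft with d_i/d_o = 0.516: τ_max = 16T/(π d_o³ (1−k⁴)), so d_o = [16T/(π τ_allow (1−k⁴))]^(1/3) = [16·25600/(π·1.11×10^8·0.9291)]^(1/3) = 0.1081 m.

108 mm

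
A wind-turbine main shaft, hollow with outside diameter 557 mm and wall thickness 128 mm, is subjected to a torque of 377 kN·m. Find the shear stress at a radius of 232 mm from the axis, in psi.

J = π(d_o⁴ − d_i⁴)/32 = π(0.557⁴ − 0.301⁴)/32 = 8.644×10^-3 m⁴.
Shear stress varies linearly with radius: τ = T·r/J = 377000 × 0.232 / 8.644×10^-3 = 1.012×10^7 Pa.

1470 psi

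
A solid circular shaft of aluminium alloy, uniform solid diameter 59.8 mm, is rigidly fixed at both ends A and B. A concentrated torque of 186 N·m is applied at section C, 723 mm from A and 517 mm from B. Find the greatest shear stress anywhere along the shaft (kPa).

2580 kPa

With uniform GJ and both ends fixed, compatibility θ_AC = θ_CB gives T_A·a = T_B·b, together with T_A + T_B = T₀.
T_A = T₀·b/(a+b) = 186.0·517/1240 = 77.55 N·m; T_B = 108.5 N·m.
τ in each portion: τ_AC = 1.85×10^6 Pa, τ_CB = 2.58×10^6 Pa; maximum is in CB.
τ_max = T_CB·r/J = 108.5·0.0299/1.26×10^-6 = 2.583×10^6 Pa.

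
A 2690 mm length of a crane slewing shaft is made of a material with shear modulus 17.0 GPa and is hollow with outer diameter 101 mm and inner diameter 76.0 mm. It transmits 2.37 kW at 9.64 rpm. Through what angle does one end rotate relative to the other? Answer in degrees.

ω = 2π·9.64/60 = 1.009 rad/s, so T = P/ω = 2.37×10³ / 1.009 = 2348 N·m.
J = π(d_o⁴ − d_i⁴)/32 = π(0.101⁴ − 0.0760⁴)/32 = 6.941×10^-6 m⁴.
θ = T·L/(G·J) = 2348 × 2.69 / (17.0×10⁹ × 6.941×10^-6) = 0.05352 rad.

3.07°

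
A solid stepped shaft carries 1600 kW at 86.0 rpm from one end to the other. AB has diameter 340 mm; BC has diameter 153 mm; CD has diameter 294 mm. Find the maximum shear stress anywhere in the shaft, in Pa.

2.53e8 Pa

ω = 2π·86.0/60 = 9.006 rad/s, so T = P/ω = 1600×10³ / 9.006 = 177700 N·m.
Under the same torque, τ_max = 16T/(πd³) is largest where d is smallest — segment BC (d = 153 mm).
τ_max = 16·177700/(π·(0.153)³) = 2.526×10^8 Pa.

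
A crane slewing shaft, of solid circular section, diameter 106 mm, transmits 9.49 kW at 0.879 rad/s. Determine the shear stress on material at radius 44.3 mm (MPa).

ω = 0.879 rad/s, so T = P/ω = 9.49×10³ / 0.8790 = 10800 N·m.
J = πd⁴/32 = π(0.106)⁴/32 = 1.239×10^-5 m⁴.
Shear stress varies linearly with radius: τ = T·r/J = 10800 × 0.0443 / 1.239×10^-5 = 3.859×10^7 Pa.

38.6 MPa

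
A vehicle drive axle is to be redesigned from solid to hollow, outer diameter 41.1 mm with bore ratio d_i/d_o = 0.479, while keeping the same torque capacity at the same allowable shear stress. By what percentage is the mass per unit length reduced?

Equal τ_max and T ⇒ the solid shaft needs d_s³ = d_o³(1−k⁴), so d_s = 41.1·(1−0.479⁴)^(1/3) = 40.37 mm.
Area ratio A_h/A_s = d_o²(1−k²)/d_s² = (1−k²)/(1−k⁴)^(2/3) = 0.7988.
Mass saving = 1 − 0.7988 = 20.1 %.

20.1 %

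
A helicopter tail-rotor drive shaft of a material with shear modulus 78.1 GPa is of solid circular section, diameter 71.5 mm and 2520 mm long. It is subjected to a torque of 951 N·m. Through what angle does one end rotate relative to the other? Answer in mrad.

J = πd⁴/32 = π(0.0715)⁴/32 = 2.566×10^-6 m⁴.
θ = T·L/(G·J) = 951.0 × 2.52 / (78.1×10⁹ × 2.566×10^-6) = 0.01196 rad.

12.0 mrad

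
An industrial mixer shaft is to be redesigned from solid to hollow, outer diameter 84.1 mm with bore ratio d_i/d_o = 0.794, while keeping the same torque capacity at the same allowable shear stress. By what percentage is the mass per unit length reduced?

48.2 %

Equal τ_max and T ⇒ the solid shaft needs d_s³ = d_o³(1−k⁴), so d_s = 84.1·(1−0.794⁴)^(1/3) = 71.03 mm.
Area ratio A_h/A_s = d_o²(1−k²)/d_s² = (1−k²)/(1−k⁴)^(2/3) = 0.5180.
Mass saving = 1 − 0.5180 = 48.2 %.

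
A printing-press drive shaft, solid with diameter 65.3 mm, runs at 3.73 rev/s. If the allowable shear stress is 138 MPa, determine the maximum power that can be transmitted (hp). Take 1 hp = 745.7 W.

237 hp

J = πd⁴/32 = π(0.0653)⁴/32 = 1.785×10^-6 m⁴.
T_max = τ_allow·J/r = 1.38×10^8 × 1.785×10^-6 / 0.0326 = 7545 N·m.
ω = 2π·3.73 = 23.44 rad/s, so P_max = T_max·ω = 1.768×10^5 W.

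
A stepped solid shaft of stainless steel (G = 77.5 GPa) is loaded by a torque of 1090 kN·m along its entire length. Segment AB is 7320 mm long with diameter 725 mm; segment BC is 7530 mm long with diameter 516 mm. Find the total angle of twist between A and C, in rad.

J_AB = π(0.725)⁴/32 = 0.0271 m⁴; J_BC = π(0.516)⁴/32 = 6.96×10^-3 m⁴.
θ = (T/G)·Σ L_i/J_i = (1.090e6/77.5×10⁹)·(7.32/0.0271 + 7.53/6.96×10^-3) = 0.01901 rad.

0.0190 rad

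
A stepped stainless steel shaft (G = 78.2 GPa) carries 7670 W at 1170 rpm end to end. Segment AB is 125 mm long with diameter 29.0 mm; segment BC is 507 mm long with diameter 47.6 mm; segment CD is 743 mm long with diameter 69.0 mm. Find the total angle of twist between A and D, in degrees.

0.144°

ω = 2π·1170/60 = 122.5 rad/s, so T = P/ω = 7670 / 122.5 = 62.60 N·m.
J_AB = π(0.0290)⁴/32 = 6.94×10^-8 m⁴; J_BC = π(0.0476)⁴/32 = 5.04×10^-7 m⁴; J_CD = π(0.0690)⁴/32 = 2.23×10^-6 m⁴.
θ = (T/G)·Σ L_i/J_i = (62.60/78.2×10⁹)·(0.125/6.94×10^-8 + 0.507/5.04×10^-7 + 0.743/2.23×10^-6) = 2.514×10^-3 rad.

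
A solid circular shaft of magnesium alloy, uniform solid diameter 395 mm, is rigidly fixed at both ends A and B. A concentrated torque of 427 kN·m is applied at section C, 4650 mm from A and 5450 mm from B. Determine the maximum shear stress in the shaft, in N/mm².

19.0 N/mm²

With uniform GJ and both ends fixed, compatibility θ_AC = θ_CB gives T_A·a = T_B·b, together with T_A + T_B = T₀.
T_A = T₀·b/(a+b) = 427000·5450/10100 = 230400 N·m; T_B = 196600 N·m.
τ in each portion: τ_AC = 1.90×10^7 Pa, τ_CB = 1.62×10^7 Pa; maximum is in AC.
τ_max = T_AC·r/J = 230400·0.198/2.39×10^-3 = 1.904×10^7 Pa.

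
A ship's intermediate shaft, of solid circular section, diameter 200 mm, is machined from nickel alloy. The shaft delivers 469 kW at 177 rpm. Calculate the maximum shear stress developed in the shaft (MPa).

ω = 2π·177/60 = 18.54 rad/s, so T = P/ω = 469×10³ / 18.54 = 25300 N·m.
J = πd⁴/32 = π(0.200)⁴/32 = 1.571×10^-4 m⁴.
τ_max = T·r/J = 25300 × 0.100 / 1.571×10^-4 = 1.611×10^7 Pa.

16.1 MPa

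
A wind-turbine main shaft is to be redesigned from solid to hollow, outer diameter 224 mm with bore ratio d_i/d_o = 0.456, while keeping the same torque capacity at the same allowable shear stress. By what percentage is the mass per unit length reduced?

18.4 %

Equal τ_max and T ⇒ the solid shaft needs d_s³ = d_o³(1−k⁴), so d_s = 224·(1−0.456⁴)^(1/3) = 220.7 mm.
Area ratio A_h/A_s = d_o²(1−k²)/d_s² = (1−k²)/(1−k⁴)^(2/3) = 0.8158.
Mass saving = 1 − 0.8158 = 18.4 %.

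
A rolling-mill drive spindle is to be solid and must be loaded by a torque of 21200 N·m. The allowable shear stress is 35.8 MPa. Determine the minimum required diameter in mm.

144 mm

For a solid shaft τ_max = 16T/(πd³), so d = (16T/(π τ_allow))^(1/3) = (16·21200/(π·3.58×10^7))^(1/3) = 0.1445 m.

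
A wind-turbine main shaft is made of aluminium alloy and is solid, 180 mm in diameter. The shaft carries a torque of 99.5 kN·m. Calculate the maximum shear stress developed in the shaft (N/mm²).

J = πd⁴/32 = π(0.180)⁴/32 = 1.031×10^-4 m⁴.
τ_max = T·r/J = 99500 × 0.0900 / 1.031×10^-4 = 8.689×10^7 Pa.

86.9 N/mm²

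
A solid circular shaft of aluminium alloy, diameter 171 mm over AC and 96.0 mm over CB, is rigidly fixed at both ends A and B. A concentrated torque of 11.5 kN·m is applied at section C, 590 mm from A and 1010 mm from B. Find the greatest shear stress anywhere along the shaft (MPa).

11.1 MPa

Compatibility: T_A·a/J_AC = T_B·b/J_CB with T_A + T_B = T₀.
J_AC = 8.39×10^-5 m⁴, J_CB = 8.34×10^-6 m⁴, so T_A = T₀·(J_AC/a)/((J_AC/a)+(J_CB/b)) = 10870 N·m, T_B = 630.7 N·m.
τ in each portion: τ_AC = 1.11×10^7 Pa, τ_CB = 3.63×10^6 Pa; maximum is in AC.
τ_max = T_AC·r/J = 10870·0.0855/8.39×10^-5 = 1.107×10^7 Pa.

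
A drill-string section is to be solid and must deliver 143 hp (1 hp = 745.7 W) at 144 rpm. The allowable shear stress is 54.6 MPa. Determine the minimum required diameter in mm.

ω = 2π·144/60 = 15.08 rad/s, so T = P/ω = 143×745.7 / 15.08 = 7071 N·m.
For a solid shaft τ_max = 16T/(πd³), so d = (16T/(π τ_allow))^(1/3) = (16·7071/(π·5.46×10^7))^(1/3) = 0.08705 m.

87.0 mm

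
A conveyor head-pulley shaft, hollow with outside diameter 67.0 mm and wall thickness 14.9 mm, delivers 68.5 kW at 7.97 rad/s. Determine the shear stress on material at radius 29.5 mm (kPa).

ω = 7.97 rad/s, so T = P/ω = 68.5×10³ / 7.970 = 8595 N·m.
J = π(d_o⁴ − d_i⁴)/32 = π(0.0670⁴ − 0.0372⁴)/32 = 1.790×10^-6 m⁴.
Shear stress varies linearly with radius: τ = T·r/J = 8595 × 0.0295 / 1.790×10^-6 = 1.416×10^8 Pa.

142000 kPa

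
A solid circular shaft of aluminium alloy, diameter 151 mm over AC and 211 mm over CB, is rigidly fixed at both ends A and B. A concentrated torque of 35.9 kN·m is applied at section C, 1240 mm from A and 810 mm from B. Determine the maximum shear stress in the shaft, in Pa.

1.66e7 Pa

Compatibility: T_A·a/J_AC = T_B·b/J_CB with T_A + T_B = T₀.
J_AC = 5.10×10^-5 m⁴, J_CB = 1.95×10^-4 m⁴, so T_A = T₀·(J_AC/a)/((J_AC/a)+(J_CB/b)) = 5251 N·m, T_B = 30650 N·m.
τ in each portion: τ_AC = 7.77×10^6 Pa, τ_CB = 1.66×10^7 Pa; maximum is in CB.
τ_max = T_CB·r/J = 30650·0.105/1.95×10^-4 = 1.662×10^7 Pa.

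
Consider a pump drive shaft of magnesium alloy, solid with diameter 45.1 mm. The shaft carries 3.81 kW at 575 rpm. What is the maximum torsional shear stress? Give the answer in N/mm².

ω = 2π·575/60 = 60.21 rad/s, so T = P/ω = 3.81×10³ / 60.21 = 63.27 N·m.
J = πd⁴/32 = π(0.0451)⁴/32 = 4.062×10^-7 m⁴.
τ_max = T·r/J = 63.27 × 0.0226 / 4.062×10^-7 = 3.513×10^6 Pa.

3.51 N/mm²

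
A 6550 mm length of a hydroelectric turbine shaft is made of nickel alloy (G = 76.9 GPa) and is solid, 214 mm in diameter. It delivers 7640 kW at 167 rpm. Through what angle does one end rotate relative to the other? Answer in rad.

ω = 2π·167/60 = 17.49 rad/s, so T = P/ω = 7640×10³ / 17.49 = 436900 N·m.
J = πd⁴/32 = π(0.214)⁴/32 = 2.059×10^-4 m⁴.
θ = T·L/(G·J) = 436900 × 6.55 / (76.9×10⁹ × 2.059×10^-4) = 0.1807 rad.

0.181 rad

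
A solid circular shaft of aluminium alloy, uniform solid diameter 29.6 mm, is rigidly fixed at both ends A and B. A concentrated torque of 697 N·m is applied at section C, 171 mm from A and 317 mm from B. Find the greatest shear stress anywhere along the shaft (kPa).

88900 kPa

With uniform GJ and both ends fixed, compatibility θ_AC = θ_CB gives T_A·a = T_B·b, together with T_A + T_B = T₀.
T_A = T₀·b/(a+b) = 697.0·317/488.0 = 452.8 N·m; T_B = 244.2 N·m.
τ in each portion: τ_AC = 8.89×10^7 Pa, τ_CB = 4.80×10^7 Pa; maximum is in AC.
τ_max = T_AC·r/J = 452.8·0.0148/7.54×10^-8 = 8.891×10^7 Pa.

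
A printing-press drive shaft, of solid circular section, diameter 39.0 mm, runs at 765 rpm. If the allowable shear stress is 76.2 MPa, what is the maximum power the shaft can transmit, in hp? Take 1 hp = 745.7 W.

J = πd⁴/32 = π(0.0390)⁴/32 = 2.271×10^-7 m⁴.
T_max = τ_allow·J/r = 7.62×10^7 × 2.271×10^-7 / 0.0195 = 887.5 N·m.
ω = 2π·765/60 = 80.11 rad/s, so P_max = T_max·ω = 7.110×10^4 W.

95.3 hp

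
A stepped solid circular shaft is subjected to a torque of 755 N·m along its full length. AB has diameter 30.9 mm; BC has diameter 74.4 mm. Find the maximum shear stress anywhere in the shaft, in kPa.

Under the same torque, τ_max = 16T/(πd³) is largest where d is smallest — segment AB (d = 30.9 mm).
τ_max = 16·755.0/(π·(0.0309)³) = 1.303×10^8 Pa.

130000 kPa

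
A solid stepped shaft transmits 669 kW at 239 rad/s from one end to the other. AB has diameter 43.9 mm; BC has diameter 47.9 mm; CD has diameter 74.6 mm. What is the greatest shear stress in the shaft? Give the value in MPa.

ω = 239 rad/s, so T = P/ω = 669×10³ / 239.0 = 2799 N·m.
Under the same torque, τ_max = 16T/(πd³) is largest where d is smallest — segment AB (d = 43.9 mm).
τ_max = 16·2799/(π·(0.0439)³) = 1.685×10^8 Pa.

169 MPa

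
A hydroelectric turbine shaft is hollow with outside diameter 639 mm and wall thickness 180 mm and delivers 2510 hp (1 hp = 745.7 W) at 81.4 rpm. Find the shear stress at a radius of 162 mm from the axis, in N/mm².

ω = 2π·81.4/60 = 8.524 rad/s, so T = P/ω = 2510×745.7 / 8.524 = 219600 N·m.
J = π(d_o⁴ − d_i⁴)/32 = π(0.639⁴ − 0.279⁴)/32 = 0.01577 m⁴.
Shear stress varies linearly with radius: τ = T·r/J = 219600 × 0.162 / 0.01577 = 2.255×10^6 Pa.

2.26 N/mm²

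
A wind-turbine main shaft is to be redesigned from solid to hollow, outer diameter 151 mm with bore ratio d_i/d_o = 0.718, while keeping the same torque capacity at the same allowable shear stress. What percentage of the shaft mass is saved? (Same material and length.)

40.5 %

Equal τ_max and T ⇒ the solid shaft needs d_s³ = d_o³(1−k⁴), so d_s = 151·(1−0.718⁴)^(1/3) = 136.2 mm.
Area ratio A_h/A_s = d_o²(1−k²)/d_s² = (1−k²)/(1−k⁴)^(2/3) = 0.5953.
Mass saving = 1 − 0.5953 = 40.5 %.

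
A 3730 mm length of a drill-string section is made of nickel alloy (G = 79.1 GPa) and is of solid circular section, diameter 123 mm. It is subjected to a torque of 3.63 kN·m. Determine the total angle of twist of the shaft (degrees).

J = πd⁴/32 = π(0.123)⁴/32 = 2.247×10^-5 m⁴.
θ = T·L/(G·J) = 3630 × 3.73 / (79.1×10⁹ × 2.247×10^-5) = 7.618×10^-3 rad.

0.436°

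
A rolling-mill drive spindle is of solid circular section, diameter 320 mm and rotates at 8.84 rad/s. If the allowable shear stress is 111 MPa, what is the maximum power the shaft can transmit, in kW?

J = πd⁴/32 = π(0.320)⁴/32 = 1.029×10^-3 m⁴.
T_max = τ_allow·J/r = 1.11×10^8 × 1.029×10^-3 / 0.160 = 714200 N·m.
ω = 8.84 rad/s, so P_max = T_max·ω = 6.313×10^6 W.

6310 kW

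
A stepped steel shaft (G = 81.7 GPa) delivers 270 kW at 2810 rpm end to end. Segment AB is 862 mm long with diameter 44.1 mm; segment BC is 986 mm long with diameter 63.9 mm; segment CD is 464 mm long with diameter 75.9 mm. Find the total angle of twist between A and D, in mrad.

34.4 mrad

ω = 2π·2810/60 = 294.3 rad/s, so T = P/ω = 270×10³ / 294.3 = 917.5 N·m.
J_AB = π(0.0441)⁴/32 = 3.71×10^-7 m⁴; J_BC = π(0.0639)⁴/32 = 1.64×10^-6 m⁴; J_CD = π(0.0759)⁴/32 = 3.26×10^-6 m⁴.
θ = (T/G)·Σ L_i/J_i = (917.5/81.7×10⁹)·(0.862/3.71×10^-7 + 0.986/1.64×10^-6 + 0.464/3.26×10^-6) = 0.03444 rad.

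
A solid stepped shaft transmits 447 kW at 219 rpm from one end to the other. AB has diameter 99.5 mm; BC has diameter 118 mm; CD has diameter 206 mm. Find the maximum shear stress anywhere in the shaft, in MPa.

ω = 2π·219/60 = 22.93 rad/s, so T = P/ω = 447×10³ / 22.93 = 19490 N·m.
Under the same torque, τ_max = 16T/(πd³) is largest where d is smallest — segment AB (d = 99.5 mm).
τ_max = 16·19490/(π·(0.0995)³) = 1.008×10^8 Pa.

101 MPa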